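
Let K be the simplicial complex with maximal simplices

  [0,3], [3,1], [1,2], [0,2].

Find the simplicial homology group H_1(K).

We work with the vertex ordering 0 < 1 < 2 < 3. The simplices of K, each written with vertices in increasing order, are:

  0-simplices (4): [0], [1], [2], [3]
  1-simplices (4): [0,2], [0,3], [1,2], [1,3]

so the chain groups are C_0 ≅ Z^4, C_1 ≅ Z^4.

∂_1: C_1 → C_0 maps an edge to its endpoints' difference, ∂[p,q] = q − p.
As a 4×4 matrix over Z this has rank 3, with invariant factors (1,1,1).

Now H_k = ker ∂_k / im ∂_{k+1}, so:

  H_1: rank ker ∂_1 − rank ∂_2 = (4 − 3) − 0 = 1, and there is no ∂_2, so H_1 = Z.

(K is a triangulation of the circle S^1.)

H_1 = Z.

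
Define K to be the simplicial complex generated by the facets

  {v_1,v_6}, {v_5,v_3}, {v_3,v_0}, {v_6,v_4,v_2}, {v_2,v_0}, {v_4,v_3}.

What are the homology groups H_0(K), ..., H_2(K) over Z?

H_0 = Z,  H_1 = Z,  H_2 = 0.

K has 7 vertices, 8 edges, 1 triangle.
rank ∂_0 = 0, rank ∂_1 = 6 ⇒ b_0 = 7 − 0 − 6 = 1; all invariant factors of ∂_1 are 1 so no torsion. So H_0 = Z.
rank ∂_1 = 6, rank ∂_2 = 1 ⇒ b_1 = 8 − 6 − 1 = 1; all invariant factors of ∂_2 are 1 so no torsion. So H_1 = Z.
rank ∂_2 = 1, rank ∂_3 = 0 ⇒ b_2 = 1 − 1 − 0 = 0. So H_2 = 0.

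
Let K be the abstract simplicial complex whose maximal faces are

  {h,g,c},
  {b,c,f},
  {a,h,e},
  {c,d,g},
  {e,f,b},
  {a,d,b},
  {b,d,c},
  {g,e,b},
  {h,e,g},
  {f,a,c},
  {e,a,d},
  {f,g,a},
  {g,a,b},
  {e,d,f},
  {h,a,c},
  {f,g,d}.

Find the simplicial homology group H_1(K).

We work with the vertex ordering a < b < c < d < e < f < g < h. The simplices of K, each written with vertices in increasing order, are:

  0-simplices (8): a, b, c, d, e, f, g, h
  1-simplices (24): ab, ac, ad, ae, af, ag, ah, bc, bd, be, bf, bg, cd, cf, cg, ch, de, df, dg, ef, eg, eh, fg, gh
  2-simplices (16): abd, abg, acf, ach, ade, aeh, afg, bcd, bcf, bef, beg, cdg, cgh, def, dfg, egh

so the chain groups are C_0 ≅ Z^8, C_1 ≅ Z^24, C_2 ≅ Z^16.

Boundary ∂_1: C_1 → C_0 is given by ∂[p,q] = [q] − [p]. For instance
  ∂bd = d − b.
This gives a 8×24 integer matrix of rank 7; reducing to Smith normal form yields diagonal entries (1,1,1,1,1,1,1).

Boundary ∂_2: C_2 → C_1 acts by ∂[p,q,r] = [q,r] − [p,r] + [p,q]. For instance
  ∂ach = ch − ah + ac,
  ∂abd = bd − ad + ab.
This gives a 24×16 integer matrix of rank 15; reducing to Smith normal form yields diagonal entries (1,1,1,1,1,1,1,1,1,1,1,1,1,1,1).

From H_k ≅ ker(∂_k) / im(∂_{k+1}) we obtain:

  H_1: rank ker ∂_1 − rank ∂_2 = (24 − 7) − 15 = 2, and the invariant factors of ∂_2 are all 1, so H_1 ≅ Z^2.

(K is a triangulation of the torus T^2.)

H_1 = Z^2.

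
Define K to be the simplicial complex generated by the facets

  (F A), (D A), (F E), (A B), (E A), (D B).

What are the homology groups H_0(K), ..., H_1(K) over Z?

H_0 = Z,  H_1 = Z^2.

Order the vertices as A < B < D < E < F. Listing each simplex with vertices in this order, K has dimension 1 with simplices:

  0-simplices (5): A, B, D, E, F
  1-simplices (6): AB, AD, AE, AF, BD, EF

giving chain groups C_0 ≅ Z^5, C_1 ≅ Z^6.

The boundary map ∂_1: C_1 → C_0 maps an edge to its endpoints' difference, ∂[p,q] = q − p.
The 5×6 boundary matrix has rank 4 and Smith normal form diag(1,1,1,1).

Reading off H_k = ker ∂_k / im ∂_{k+1}:

  H_0: rank C_0 − rank ∂_1 = 5 − 4 = 1, and the invariant factors of ∂_1 are all 1, so H_0 ≅ Z.
  H_1: rank ker ∂_1 − rank ∂_2 = (6 − 4) − 0 = 2, and there is no ∂_2, so H_1 ≅ Z^2.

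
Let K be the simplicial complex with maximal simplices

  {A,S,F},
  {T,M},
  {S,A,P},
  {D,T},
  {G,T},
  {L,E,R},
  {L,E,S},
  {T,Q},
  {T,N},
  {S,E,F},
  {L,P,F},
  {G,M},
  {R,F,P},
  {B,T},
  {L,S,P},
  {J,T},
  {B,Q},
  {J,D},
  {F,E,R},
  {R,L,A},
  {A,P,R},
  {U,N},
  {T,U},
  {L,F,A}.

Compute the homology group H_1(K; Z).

Order the vertices as A < B < D < E < F < G < J < L < M < N < P < Q < R < S < T < U. Listing each simplex with vertices in this order, K has dimension 2 with simplices:

  0-simplices (16): A, B, D, E, F, G, J, L, M, N, P, Q, R, S, T, U
  1-simplices (30): AF, AL, AP, AR, AS, BQ, BT, DJ, DT, EF, EL, ER, ES, FL, FP, FR, FS, GM, GT, JT, LP, LR, LS, MT, NT, NU, PR, PS, QT, TU
  2-simplices (12): AFL, AFS, ALR, APR, APS, EFR, EFS, ELR, ELS, FLP, FPR, LPS

Hence C_0 ≅ Z^16, C_1 ≅ Z^30, C_2 ≅ Z^12.

∂_1: C_1 → C_0 is given by ∂[p,q] = [q] − [p]. For instance
  ∂MT = T − M.
The 16×30 boundary matrix has rank 14 and Smith normal form diag(1,1,1,1,1,1,1,1,1,1,1,1,1,1).

The boundary map ∂_2: C_2 → C_1 sends each 2-simplex [p,q,r] to [q,r] − [p,r] + [p,q]. For instance
  ∂EFS = FS − ES + EF,
  ∂ELR = LR − ER + EL.
This gives a 30×12 integer matrix of rank 12; reducing to Smith normal form yields diagonal entries (1,1,1,1,1,1,1,1,1,1,1,2).

Computing H_k = (kernel of ∂_k) / (image of ∂_{k+1}):

  H_1: rank ker ∂_1 − rank ∂_2 = (30 − 14) − 12 = 4, and ∂_2 has invariant factor 2 > 1, so H_1 ≅ Z^4 ⊕ Z/2.

(K is a triangulation of the disjoint union of a wedge of 4 circles and the real projective plane RP^2.)

H_1 ≅ Z^4 ⊕ Z/2.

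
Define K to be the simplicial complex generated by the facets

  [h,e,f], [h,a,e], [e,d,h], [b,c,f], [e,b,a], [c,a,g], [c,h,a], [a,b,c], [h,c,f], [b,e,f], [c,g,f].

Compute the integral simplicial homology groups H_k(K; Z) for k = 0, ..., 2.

H_0 ≅ Z,  H_1 = 0,  H_2 ≅ Z.

Take the total order a < b < c < d < e < f < g < h on the vertex set. Then K (dimension 2) consists of the simplices:

  0-simplices (8): a, b, c, d, e, f, g, h
  1-simplices (17): ab, ac, ae, ag, ah, bc, be, bf, cf, cg, ch, de, dh, ef, eh, fg, fh
  2-simplices (11): abc, abe, acg, ach, aeh, bcf, bef, cfg, cfh, deh, efh

Hence C_0 ≅ Z^8, C_1 ≅ Z^17, C_2 ≅ Z^11.

Boundary ∂_1: C_1 → C_0 sends each edge [p,q] (with p < q) to q − p. For instance
  ∂de = e − d.
The 8×17 boundary matrix has rank 7 and Smith normal form diag(1,1,1,1,1,1,1).

The boundary map ∂_2: C_2 → C_1 sends each 2-simplex [p,q,r] to [q,r] − [p,r] + [p,q]. For instance
  ∂abc = bc − ac + ab,
  ∂ach = ch − ah + ac.
This gives a 17×11 integer matrix of rank 10; reducing to Smith normal form yields diagonal entries (1,1,1,1,1,1,1,1,1,1).

From H_k ≅ ker(∂_k) / im(∂_{k+1}) we obtain:

  H_0: rank C_0 − rank ∂_1 = 8 − 7 = 1, and the invariant factors of ∂_1 are all 1, so H_0 ≅ Z.
  H_1: rank ker ∂_1 − rank ∂_2 = (17 − 7) − 10 = 0, and the invariant factors of ∂_2 are all 1, so H_1 ≅ 0.
  H_2: rank ker ∂_2 − rank ∂_3 = (11 − 10) − 0 = 1, and there is no ∂_3, so H_2 ≅ Z.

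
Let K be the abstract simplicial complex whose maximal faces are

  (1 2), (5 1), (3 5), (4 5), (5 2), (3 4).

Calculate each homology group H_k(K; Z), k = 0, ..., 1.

H_0 ≅ Z,  H_1 ≅ Z^2.

Order the vertices as 1 < 2 < 3 < 4 < 5. Listing each simplex with vertices in this order, K has dimension 1 with simplices:

  0-simplices (5): [1], [2], [3], [4], [5]
  1-simplices (6): [1,2], [1,5], [2,5], [3,4], [3,5], [4,5]

giving chain groups C_0 ≅ Z^5, C_1 ≅ Z^6.

The boundary map ∂_1: C_1 → C_0 is given by ∂[p,q] = [q] − [p].
The resulting 5×6 matrix has rank 4, and its Smith normal form has invariant factors (1,1,1,1).

Now H_k = ker ∂_k / im ∂_{k+1}, so:

  H_0: rank C_0 − rank ∂_1 = 5 − 4 = 1, and the invariant factors of ∂_1 are all 1, so H_0 = Z.
  H_1: rank ker ∂_1 − rank ∂_2 = (6 − 4) − 0 = 2, and there is no ∂_2, so H_1 = Z^2.

As a check, the Euler characteristic is 5 − 6 = -1, which agrees with 1 − 2 = -1.
(K is a triangulation of a wedge of 2 circles.)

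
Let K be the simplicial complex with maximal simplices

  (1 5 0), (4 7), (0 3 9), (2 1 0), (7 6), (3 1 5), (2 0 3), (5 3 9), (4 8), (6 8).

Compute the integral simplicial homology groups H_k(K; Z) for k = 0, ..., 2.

We work with the vertex ordering 0 < 1 < 2 < 3 < 4 < 5 < 6 < 7 < 8 < 9. The simplices of K, each written with vertices in increasing order, are:

  0-simplices (10): [0], [1], [2], [3], [4], [5], [6], [7], [8], [9]
  1-simplices (16): [0,1], [0,2], [0,3], [0,5], [0,9], [1,2], [1,3], [1,5], [2,3], [3,5], [3,9], [4,7], [4,8], [5,9], [6,7], [6,8]
  2-simplices (6): [0,1,2], [0,1,5], [0,2,3], [0,3,9], [1,3,5], [3,5,9]

Hence C_0 ≅ Z^10, C_1 ≅ Z^16, C_2 ≅ Z^6.

The boundary map ∂_1: C_1 → C_0 maps an edge to its endpoints' difference, ∂[p,q] = q − p.
The resulting 10×16 matrix has rank 8, and its Smith normal form has invariant factors (1,1,1,1,1,1,1,1).

∂_2: C_2 → C_1 acts by ∂[p,q,r] = [q,r] − [p,r] + [p,q]. For instance
  ∂[0,1,2] = [1,2] − [0,2] + [0,1],
  ∂[0,1,5] = [1,5] − [0,5] + [0,1].
This gives a 16×6 integer matrix of rank 6; reducing to Smith normal form yields diagonal entries (1,1,1,1,1,1).

Now H_k = ker ∂_k / im ∂_{k+1}, so:

  H_0: rank C_0 − rank ∂_1 = 10 − 8 = 2, and the invariant factors of ∂_1 are all 1, so H_0 ≅ Z^2.
  H_1: rank ker ∂_1 − rank ∂_2 = (16 − 8) − 6 = 2, and the invariant factors of ∂_2 are all 1, so H_1 ≅ Z^2.
  H_2: rank ker ∂_2 − rank ∂_3 = (6 − 6) − 0 = 0, and there is no ∂_3, so H_2 ≅ 0.

H_0 = Z^2,  H_1 = Z^2,  H_2 = 0.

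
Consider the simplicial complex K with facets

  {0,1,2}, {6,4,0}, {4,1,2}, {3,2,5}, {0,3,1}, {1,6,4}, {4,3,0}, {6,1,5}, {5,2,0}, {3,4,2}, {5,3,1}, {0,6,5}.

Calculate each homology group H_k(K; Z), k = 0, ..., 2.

H_0 = Z,  H_1 = Z_2,  H_2 = 0.

Fix the vertex order 0 < 1 < 2 < 3 < 4 < 5 < 6 and write every simplex with vertices in increasing order. Then dim K = 2 and the simplices of K are:

  0-simplices (7): [0], [1], [2], [3], [4], [5], [6]
  1-simplices (18): [0,1], [0,2], [0,3], [0,4], [0,5], [0,6], [1,2], [1,3], [1,4], [1,5], [1,6], [2,3], [2,4], [2,5], [3,4], [3,5], [4,6], [5,6]
  2-simplices (12): [0,1,2], [0,1,3], [0,2,5], [0,3,4], [0,4,6], [0,5,6], [1,2,4], [1,3,5], [1,4,6], [1,5,6], [2,3,4], [2,3,5]

so the chain groups are C_0 ≅ Z^7, C_1 ≅ Z^18, C_2 ≅ Z^12.

The boundary map ∂_1: C_1 → C_0 maps an edge to its endpoints' difference, ∂[p,q] = q − p. For instance
  ∂[3,5] = [5] − [3].
This gives a 7×18 integer matrix of rank 6; reducing to Smith normal form yields diagonal entries (1,1,1,1,1,1).

∂_2: C_2 → C_1 maps a triangle to the signed sum of its edges. For instance
  ∂[1,3,5] = [3,5] − [1,5] + [1,3],
  ∂[0,3,4] = [3,4] − [0,4] + [0,3].
The resulting 18×12 matrix has rank 12, and its Smith normal form has invariant factors (1,1,1,1,1,1,1,1,1,1,1,2).

Computing H_k = (kernel of ∂_k) / (image of ∂_{k+1}):

  H_0: rank C_0 − rank ∂_1 = 7 − 6 = 1, and the invariant factors of ∂_1 are all 1, so H_0 ≅ Z.
  H_1: rank ker ∂_1 − rank ∂_2 = (18 − 6) − 12 = 0, and ∂_2 has invariant factor 2 > 1, so H_1 ≅ Z_2.
  H_2: rank ker ∂_2 − rank ∂_3 = (12 − 12) − 0 = 0, and there is no ∂_3, so H_2 ≅ 0.

As a check, the Euler characteristic is 7 − 18 + 12 = 1, which agrees with 1 − 0 + 0 = 1.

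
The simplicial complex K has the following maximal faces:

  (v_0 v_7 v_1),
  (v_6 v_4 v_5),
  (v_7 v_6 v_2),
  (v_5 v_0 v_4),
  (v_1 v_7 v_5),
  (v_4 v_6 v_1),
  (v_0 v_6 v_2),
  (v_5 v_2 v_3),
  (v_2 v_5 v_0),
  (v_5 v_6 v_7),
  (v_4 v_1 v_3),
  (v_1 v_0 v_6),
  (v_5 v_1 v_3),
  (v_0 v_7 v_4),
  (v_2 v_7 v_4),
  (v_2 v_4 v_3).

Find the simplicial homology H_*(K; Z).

H_0 ≅ Z,  H_1 ≅ Z^2,  H_2 ≅ Z.

K has 8 vertices, 24 edges, 16 triangles.
rank ∂_0 = 0, rank ∂_1 = 7 ⇒ b_0 = 8 − 0 − 7 = 1; all invariant factors of ∂_1 are 1 so no torsion. So H_0 ≅ Z.
rank ∂_1 = 7, rank ∂_2 = 15 ⇒ b_1 = 24 − 7 − 15 = 2; all invariant factors of ∂_2 are 1 so no torsion. So H_1 ≅ Z^2.
rank ∂_2 = 15, rank ∂_3 = 0 ⇒ b_2 = 16 − 15 − 0 = 1. So H_2 ≅ Z.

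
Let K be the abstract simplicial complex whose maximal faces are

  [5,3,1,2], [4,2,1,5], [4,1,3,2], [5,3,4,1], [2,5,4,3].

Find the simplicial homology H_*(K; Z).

H_0 = Z,  H_1 = 0,  H_2 = 0,  H_3 = Z.

Take the total order 1 < 2 < 3 < 4 < 5 on the vertex set. Then K (dimension 3) consists of the simplices:

  0-simplices (5): [1], [2], [3], [4], [5]
  1-simplices (10): [1,2], [1,3], [1,4], [1,5], [2,3], [2,4], [2,5], [3,4], [3,5], [4,5]
  2-simplices (10): [1,2,3], [1,2,4], [1,2,5], [1,3,4], [1,3,5], [1,4,5], [2,3,4], [2,3,5], [2,4,5], [3,4,5]
  3-simplices (5): [1,2,3,4], [1,2,3,5], [1,2,4,5], [1,3,4,5], [2,3,4,5]

so the chain groups are C_0 ≅ Z^5, C_1 ≅ Z^10, C_2 ≅ Z^10, C_3 ≅ Z^5.

The boundary map ∂_1: C_1 → C_0 sends each edge [p,q] (with p < q) to q − p. For instance
  ∂[3,5] = [5] − [3].
This gives a 5×10 integer matrix of rank 4; reducing to Smith normal form yields diagonal entries (1,1,1,1).

Boundary ∂_2: C_2 → C_1 acts by ∂[p,q,r] = [q,r] − [p,r] + [p,q]. For instance
  ∂[1,3,4] = [3,4] − [1,4] + [1,3],
  ∂[1,3,5] = [3,5] − [1,5] + [1,3].
This gives a 10×10 integer matrix of rank 6; reducing to Smith normal form yields diagonal entries (1,1,1,1,1,1).

∂_3: C_3 → C_2 sends each 3-simplex σ to the alternating sum Σ_i (−1)^i (σ with its i-th vertex removed). For instance
  ∂[1,3,4,5] = [3,4,5] − [1,4,5] + [1,3,5] − [1,3,4],
  ∂[1,2,3,5] = [2,3,5] − [1,3,5] + [1,2,5] − [1,2,3].
As a 10×5 matrix over Z this has rank 4, with invariant factors (1,1,1,1).

From H_k ≅ ker(∂_k) / im(∂_{k+1}) we obtain:

  H_0: rank C_0 − rank ∂_1 = 5 − 4 = 1, and the invariant factors of ∂_1 are all 1, so H_0 = Z.
  H_1: rank ker ∂_1 − rank ∂_2 = (10 − 4) − 6 = 0, and the invariant factors of ∂_2 are all 1, so H_1 = 0.
  H_2: rank ker ∂_2 − rank ∂_3 = (10 − 6) − 4 = 0, and the invariant factors of ∂_3 are all 1, so H_2 = 0.
  H_3: rank ker ∂_3 − rank ∂_4 = (5 − 4) − 0 = 1, and there is no ∂_4, so H_3 = Z.

As a check, the Euler characteristic is 5 − 10 + 10 − 5 = 0, which agrees with 1 − 0 + 0 − 1 = 0.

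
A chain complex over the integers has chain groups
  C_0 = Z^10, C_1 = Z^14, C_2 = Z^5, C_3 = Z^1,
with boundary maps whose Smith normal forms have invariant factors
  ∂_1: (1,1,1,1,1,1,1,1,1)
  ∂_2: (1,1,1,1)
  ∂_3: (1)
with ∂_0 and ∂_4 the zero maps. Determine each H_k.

H_0: b_0 = 10 − 0 − 9 = 1; torsion from ∂_1 factors > 1: none. So H_0 ≅ Z.
H_1: b_1 = 14 − 9 − 4 = 1; torsion from ∂_2 factors > 1: none. So H_1 ≅ Z.
H_2: b_2 = 5 − 4 − 1 = 0; torsion from ∂_3 factors > 1: none. So H_2 ≅ 0.
H_3: b_3 = 1 − 1 − 0 = 0; torsion from ∂_4 factors > 1: none. So H_3 ≅ 0.

H_0 ≅ Z,  H_1 ≅ Z,  H_2 = 0,  H_3 = 0.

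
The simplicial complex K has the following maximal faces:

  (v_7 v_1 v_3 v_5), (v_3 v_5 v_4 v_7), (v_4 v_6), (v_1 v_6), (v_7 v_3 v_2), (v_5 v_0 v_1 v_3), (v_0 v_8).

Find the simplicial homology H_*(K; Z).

H_0 = Z,  H_1 = Z,  H_2 = 0,  H_3 = 0.

Fix the vertex order v_0 < v_1 < v_2 < v_3 < v_4 < v_5 < v_6 < v_7 < v_8 and write every simplex with vertices in increasing order. Then dim K = 3 and the simplices of K are:

  0-simplices (9): [v_0], [v_1], [v_2], [v_3], [v_4], [v_5], [v_6], [v_7], [v_8]
  1-simplices (17): (17 of them)
  2-simplices (11): (11 of them)
  3-simplices (3): [v_0,v_1,v_3,v_5], [v_1,v_3,v_5,v_7], [v_3,v_4,v_5,v_7]

so the chain groups are C_0 ≅ Z^9, C_1 ≅ Z^17, C_2 ≅ Z^11, C_3 ≅ Z^3.

Boundary ∂_1: C_1 → C_0 maps an edge to its endpoints' difference, ∂[p,q] = q − p. For instance
  ∂[v_2,v_3] = [v_3] − [v_2].
This gives a 9×17 integer matrix of rank 8; reducing to Smith normal form yields diagonal entries (1,1,1,1,1,1,1,1).

The boundary map ∂_2: C_2 → C_1 acts by ∂[p,q,r] = [q,r] − [p,r] + [p,q]. For instance
  ∂[v_3,v_5,v_7] = [v_5,v_7] − [v_3,v_7] + [v_3,v_5],
  ∂[v_4,v_5,v_7] = [v_5,v_7] − [v_4,v_7] + [v_4,v_5].
The 17×11 boundary matrix has rank 8 and Smith normal form diag(1,1,1,1,1,1,1,1).

Boundary ∂_3: C_3 → C_2 sends each 3-simplex σ to the alternating sum Σ_i (−1)^i (σ with its i-th vertex removed). For instance
  ∂[v_1,v_3,v_5,v_7] = [v_3,v_5,v_7] − [v_1,v_5,v_7] + [v_1,v_3,v_7] − [v_1,v_3,v_5],
  ∂[v_3,v_4,v_5,v_7] = [v_4,v_5,v_7] − [v_3,v_5,v_7] + [v_3,v_4,v_7] − [v_3,v_4,v_5].
The 11×3 boundary matrix has rank 3 and Smith normal form diag(1,1,1).

Reading off H_k = ker ∂_k / im ∂_{k+1}:

  H_0: rank C_0 − rank ∂_1 = 9 − 8 = 1, and the invariant factors of ∂_1 are all 1, so H_0 = Z.
  H_1: rank ker ∂_1 − rank ∂_2 = (17 − 8) − 8 = 1, and the invariant factors of ∂_2 are all 1, so H_1 = Z.
  H_2: rank ker ∂_2 − rank ∂_3 = (11 − 8) − 3 = 0, and the invariant factors of ∂_3 are all 1, so H_2 = 0.
  H_3: rank ker ∂_3 − rank ∂_4 = (3 − 3) − 0 = 0, and there is no ∂_4, so H_3 = 0.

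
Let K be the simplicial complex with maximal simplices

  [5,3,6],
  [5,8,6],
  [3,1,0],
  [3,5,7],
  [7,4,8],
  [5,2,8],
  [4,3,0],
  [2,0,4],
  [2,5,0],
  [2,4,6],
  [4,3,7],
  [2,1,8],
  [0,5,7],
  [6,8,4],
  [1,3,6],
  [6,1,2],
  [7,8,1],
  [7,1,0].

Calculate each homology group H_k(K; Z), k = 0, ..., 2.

H_0 = Z,  H_1 = Z ⊕ Z/2,  H_2 = 0.

Fix the vertex order 0 < 1 < 2 < 3 < 4 < 5 < 6 < 7 < 8 and write every simplex with vertices in increasing order. Then dim K = 2 and the simplices of K are:

  0-simplices (9): [0], [1], [2], [3], [4], [5], [6], [7], [8]
  1-simplices (27): (27 of them)
  2-simplices (18): [0,1,3], [0,1,7], [0,2,4], [0,2,5], [0,3,4], [0,5,7], [1,2,6], [1,2,8], [1,3,6], [1,7,8], [2,4,6], [2,5,8], [3,4,7], [3,5,6], [3,5,7], [4,6,8], [4,7,8], [5,6,8]

so the chain groups are C_0 ≅ Z^9, C_1 ≅ Z^27, C_2 ≅ Z^18.

Boundary ∂_1: C_1 → C_0 sends each edge [p,q] (with p < q) to q − p.
This gives a 9×27 integer matrix of rank 8; reducing to Smith normal form yields diagonal entries (1,1,1,1,1,1,1,1).

The boundary map ∂_2: C_2 → C_1 maps a triangle to the signed sum of its edges. For instance
  ∂[1,7,8] = [7,8] − [1,8] + [1,7],
  ∂[3,4,7] = [4,7] − [3,7] + [3,4].
The resulting 27×18 matrix has rank 18, and its Smith normal form has invariant factors (1,1,1,1,1,1,1,1,1,1,1,1,1,1,1,1,1,2).

Now H_k = ker ∂_k / im ∂_{k+1}, so:

  H_0: rank C_0 − rank ∂_1 = 9 − 8 = 1, and the invariant factors of ∂_1 are all 1, so H_0 ≅ Z.
  H_1: rank ker ∂_1 − rank ∂_2 = (27 − 8) − 18 = 1, and ∂_2 has invariant factor 2 > 1, so H_1 ≅ Z ⊕ Z/2.
  H_2: rank ker ∂_2 − rank ∂_3 = (18 − 18) − 0 = 0, and there is no ∂_3, so H_2 ≅ 0.

(K is a triangulation of the Klein bottle.)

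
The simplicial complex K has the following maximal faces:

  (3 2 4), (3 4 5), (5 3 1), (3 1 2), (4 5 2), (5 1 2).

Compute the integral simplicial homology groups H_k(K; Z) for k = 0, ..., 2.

H_0 ≅ Z,  H_1 = 0,  H_2 ≅ Z.

Take the total order 1 < 2 < 3 < 4 < 5 on the vertex set. Then K (dimension 2) consists of the simplices:

  0-simplices (5): [1], [2], [3], [4], [5]
  1-simplices (9): [1,2], [1,3], [1,5], [2,3], [2,4], [2,5], [3,4], [3,5], [4,5]
  2-simplices (6): [1,2,3], [1,2,5], [1,3,5], [2,3,4], [2,4,5], [3,4,5]

giving chain groups C_0 ≅ Z^5, C_1 ≅ Z^9, C_2 ≅ Z^6.

∂_1: C_1 → C_0 sends each edge [p,q] (with p < q) to q − p.
As a 5×9 matrix over Z this has rank 4, with invariant factors (1,1,1,1).

∂_2: C_2 → C_1 maps a triangle to the signed sum of its edges. For instance
  ∂[2,4,5] = [4,5] − [2,5] + [2,4],
  ∂[3,4,5] = [4,5] − [3,5] + [3,4].
The 9×6 boundary matrix has rank 5 and Smith normal form diag(1,1,1,1,1).

Reading off H_k = ker ∂_k / im ∂_{k+1}:

  H_0: rank C_0 − rank ∂_1 = 5 − 4 = 1, and the invariant factors of ∂_1 are all 1, so H_0 = Z.
  H_1: rank ker ∂_1 − rank ∂_2 = (9 − 4) − 5 = 0, and the invariant factors of ∂_2 are all 1, so H_1 = 0.
  H_2: rank ker ∂_2 − rank ∂_3 = (6 − 5) − 0 = 1, and there is no ∂_3, so H_2 = Z.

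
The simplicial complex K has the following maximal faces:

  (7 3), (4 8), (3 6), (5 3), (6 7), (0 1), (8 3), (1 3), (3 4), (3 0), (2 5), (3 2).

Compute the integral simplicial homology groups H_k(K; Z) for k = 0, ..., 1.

H_0 ≅ Z,  H_1 ≅ Z^4.

We work with the vertex ordering 0 < 1 < 2 < 3 < 4 < 5 < 6 < 7 < 8. The simplices of K, each written with vertices in increasing order, are:

  0-simplices (9): [0], [1], [2], [3], [4], [5], [6], [7], [8]
  1-simplices (12): [0,1], [0,3], [1,3], [2,3], [2,5], [3,4], [3,5], [3,6], [3,7], [3,8], [4,8], [6,7]

so the chain groups are C_0 ≅ Z^9, C_1 ≅ Z^12.

The boundary map ∂_1: C_1 → C_0 is given by ∂[p,q] = [q] − [p]. For instance
  ∂[2,5] = [5] − [2].
This gives a 9×12 integer matrix of rank 8; reducing to Smith normal form yields diagonal entries (1,1,1,1,1,1,1,1).

Now H_k = ker ∂_k / im ∂_{k+1}, so:

  H_0: rank C_0 − rank ∂_1 = 9 − 8 = 1, and the invariant factors of ∂_1 are all 1, so H_0 ≅ Z.
  H_1: rank ker ∂_1 − rank ∂_2 = (12 − 8) − 0 = 4, and there is no ∂_2, so H_1 ≅ Z^4.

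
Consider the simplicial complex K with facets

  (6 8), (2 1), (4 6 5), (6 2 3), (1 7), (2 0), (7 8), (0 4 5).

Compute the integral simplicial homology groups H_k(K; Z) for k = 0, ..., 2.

We work with the vertex ordering 0 < 1 < 2 < 3 < 4 < 5 < 6 < 7 < 8. The simplices of K, each written with vertices in increasing order, are:

  0-simplices (9): [0], [1], [2], [3], [4], [5], [6], [7], [8]
  1-simplices (13): [0,2], [0,4], [0,5], [1,2], [1,7], [2,3], [2,6], [3,6], [4,5], [4,6], [5,6], [6,8], [7,8]
  2-simplices (3): [0,4,5], [2,3,6], [4,5,6]

so the chain groups are C_0 ≅ Z^9, C_1 ≅ Z^13, C_2 ≅ Z^3.

Boundary ∂_1: C_1 → C_0 maps an edge to its endpoints' difference, ∂[p,q] = q − p.
The resulting 9×13 matrix has rank 8, and its Smith normal form has invariant factors (1,1,1,1,1,1,1,1).

Boundary ∂_2: C_2 → C_1 sends each 2-simplex [p,q,r] to [q,r] − [p,r] + [p,q]. For instance
  ∂[2,3,6] = [3,6] − [2,6] + [2,3],
  ∂[0,4,5] = [4,5] − [0,5] + [0,4].
As a 13×3 matrix over Z this has rank 3, with invariant factors (1,1,1).

Computing H_k = (kernel of ∂_k) / (image of ∂_{k+1}):

  H_0: rank C_0 − rank ∂_1 = 9 − 8 = 1, and the invariant factors of ∂_1 are all 1, so H_0 = Z.
  H_1: rank ker ∂_1 − rank ∂_2 = (13 − 8) − 3 = 2, and the invariant factors of ∂_2 are all 1, so H_1 = Z^2.
  H_2: rank ker ∂_2 − rank ∂_3 = (3 − 3) − 0 = 0, and there is no ∂_3, so H_2 = 0.

As a check, the Euler characteristic is 9 − 13 + 3 = -1, which agrees with 1 − 2 + 0 = -1.

H_0 = Z,  H_1 = Z^2,  H_2 = 0.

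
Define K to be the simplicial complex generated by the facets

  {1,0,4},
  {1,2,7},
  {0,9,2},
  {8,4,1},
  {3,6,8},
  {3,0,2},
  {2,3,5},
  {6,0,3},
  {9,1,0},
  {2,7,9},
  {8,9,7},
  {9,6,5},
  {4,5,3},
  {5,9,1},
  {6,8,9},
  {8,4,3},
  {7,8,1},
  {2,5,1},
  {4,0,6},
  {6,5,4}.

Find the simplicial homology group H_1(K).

H_1 = Z ⊕ Z_2.

Take the total order 0 < 1 < 2 < 3 < 4 < 5 < 6 < 7 < 8 < 9 on the vertex set. Then K (dimension 2) consists of the simplices:

  0-simplices (10): [0], [1], [2], [3], [4], [5], [6], [7], [8], [9]
  1-simplices (30): (30 of them)
  2-simplices (20): (20 of them)

so the chain groups are C_0 ≅ Z^10, C_1 ≅ Z^30, C_2 ≅ Z^20.

Boundary ∂_1: C_1 → C_0 sends each edge [p,q] (with p < q) to q − p. For instance
  ∂[2,7] = [7] − [2].
The resulting 10×30 matrix has rank 9, and its Smith normal form has invariant factors (1,1,1,1,1,1,1,1,1).

The boundary map ∂_2: C_2 → C_1 acts by ∂[p,q,r] = [q,r] − [p,r] + [p,q]. For instance
  ∂[3,4,5] = [4,5] − [3,5] + [3,4],
  ∂[1,5,9] = [5,9] − [1,9] + [1,5].
The 30×20 boundary matrix has rank 20 and Smith normal form diag(1,1,1,1,1,1,1,1,1,1,1,1,1,1,1,1,1,1,1,2).

Reading off H_k = ker ∂_k / im ∂_{k+1}:

  H_1: rank ker ∂_1 − rank ∂_2 = (30 − 9) − 20 = 1, and ∂_2 has invariant factor 2 > 1, so H_1 ≅ Z ⊕ Z_2.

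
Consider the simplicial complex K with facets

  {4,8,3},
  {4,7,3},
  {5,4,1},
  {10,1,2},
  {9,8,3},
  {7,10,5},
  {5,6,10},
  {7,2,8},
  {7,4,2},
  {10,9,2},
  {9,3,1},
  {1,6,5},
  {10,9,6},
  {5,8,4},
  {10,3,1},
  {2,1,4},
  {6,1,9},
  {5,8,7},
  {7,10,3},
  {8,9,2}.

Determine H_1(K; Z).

We work with the vertex ordering 1 < 2 < 3 < 4 < 5 < 6 < 7 < 8 < 9 < 10. The simplices of K, each written with vertices in increasing order, are:

  0-simplices (10): [1], [2], [3], [4], [5], [6], [7], [8], [9], [10]
  1-simplices (30): (30 of them)
  2-simplices (20): (20 of them)

so the chain groups are C_0 ≅ Z^10, C_1 ≅ Z^30, C_2 ≅ Z^20.

The boundary map ∂_1: C_1 → C_0 sends each edge [p,q] (with p < q) to q − p.
The resulting 10×30 matrix has rank 9, and its Smith normal form has invariant factors (1,1,1,1,1,1,1,1,1).

∂_2: C_2 → C_1 maps a triangle to the signed sum of its edges. For instance
  ∂[3,7,10] = [7,10] − [3,10] + [3,7],
  ∂[1,6,9] = [6,9] − [1,9] + [1,6].
The 30×20 boundary matrix has rank 20 and Smith normal form diag(1,1,1,1,1,1,1,1,1,1,1,1,1,1,1,1,1,1,1,2).

Reading off H_k = ker ∂_k / im ∂_{k+1}:

  H_1: rank ker ∂_1 − rank ∂_2 = (30 − 9) − 20 = 1, and ∂_2 has invariant factor 2 > 1, so H_1 ≅ Z ⊕ Z/2Z.

H_1 ≅ Z ⊕ Z/2Z.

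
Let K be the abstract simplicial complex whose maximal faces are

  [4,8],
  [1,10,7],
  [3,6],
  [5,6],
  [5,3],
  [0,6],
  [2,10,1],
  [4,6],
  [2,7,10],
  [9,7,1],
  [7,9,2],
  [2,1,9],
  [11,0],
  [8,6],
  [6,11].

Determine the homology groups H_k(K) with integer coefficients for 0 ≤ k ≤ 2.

Order the vertices as 0 < 1 < 2 < 3 < 4 < 5 < 6 < 7 < 8 < 9 < 10 < 11. Listing each simplex with vertices in this order, K has dimension 2 with simplices:

  0-simplices (12): [0], [1], [2], [3], [4], [5], [6], [7], [8], [9], [10], [11]
  1-simplices (18): [0,6], [0,11], [1,2], [1,7], [1,9], [1,10], [2,7], [2,9], [2,10], [3,5], [3,6], [4,6], [4,8], [5,6], [6,8], [6,11], [7,9], [7,10]
  2-simplices (6): [1,2,9], [1,2,10], [1,7,9], [1,7,10], [2,7,9], [2,7,10]

Hence C_0 ≅ Z^12, C_1 ≅ Z^18, C_2 ≅ Z^6.

∂_1: C_1 → C_0 sends each edge [p,q] (with p < q) to q − p. For instance
  ∂[7,9] = [9] − [7].
As a 12×18 matrix over Z this has rank 10, with invariant factors (1,1,1,1,1,1,1,1,1,1).

Boundary ∂_2: C_2 → C_1 maps a triangle to the signed sum of its edges. For instance
  ∂[1,2,9] = [2,9] − [1,9] + [1,2],
  ∂[1,7,9] = [7,9] − [1,9] + [1,7].
As a 18×6 matrix over Z this has rank 5, with invariant factors (1,1,1,1,1).

From H_k ≅ ker(∂_k) / im(∂_{k+1}) we obtain:

  H_0: rank C_0 − rank ∂_1 = 12 − 10 = 2, and the invariant factors of ∂_1 are all 1, so H_0 = Z^2.
  H_1: rank ker ∂_1 − rank ∂_2 = (18 − 10) − 5 = 3, and the invariant factors of ∂_2 are all 1, so H_1 = Z^3.
  H_2: rank ker ∂_2 − rank ∂_3 = (6 − 5) − 0 = 1, and there is no ∂_3, so H_2 = Z.

H_0 ≅ Z^2,  H_1 ≅ Z^3,  H_2 ≅ Z.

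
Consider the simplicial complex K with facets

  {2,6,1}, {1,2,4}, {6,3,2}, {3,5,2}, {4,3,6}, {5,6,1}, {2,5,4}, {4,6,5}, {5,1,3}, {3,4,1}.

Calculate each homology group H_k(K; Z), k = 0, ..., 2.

Fix the vertex order 1 < 2 < 3 < 4 < 5 < 6 and write every simplex with vertices in increasing order. Then dim K = 2 and the simplices of K are:

  0-simplices (6): [1], [2], [3], [4], [5], [6]
  1-simplices (15): [1,2], [1,3], [1,4], [1,5], [1,6], [2,3], [2,4], [2,5], [2,6], [3,4], [3,5], [3,6], [4,5], [4,6], [5,6]
  2-simplices (10): [1,2,4], [1,2,6], [1,3,4], [1,3,5], [1,5,6], [2,3,5], [2,3,6], [2,4,5], [3,4,6], [4,5,6]

giving chain groups C_0 ≅ Z^6, C_1 ≅ Z^15, C_2 ≅ Z^10.

Boundary ∂_1: C_1 → C_0 maps an edge to its endpoints' difference, ∂[p,q] = q − p.
The 6×15 boundary matrix has rank 5 and Smith normal form diag(1,1,1,1,1).

∂_2: C_2 → C_1 maps a triangle to the signed sum of its edges. For instance
  ∂[3,4,6] = [4,6] − [3,6] + [3,4],
  ∂[1,2,6] = [2,6] − [1,6] + [1,2].
This gives a 15×10 integer matrix of rank 10; reducing to Smith normal form yields diagonal entries (1,1,1,1,1,1,1,1,1,2).

From H_k ≅ ker(∂_k) / im(∂_{k+1}) we obtain:

  H_0: rank C_0 − rank ∂_1 = 6 − 5 = 1, and the invariant factors of ∂_1 are all 1, so H_0 = Z.
  H_1: rank ker ∂_1 − rank ∂_2 = (15 − 5) − 10 = 0, and ∂_2 has invariant factor 2 > 1, so H_1 = Z/2Z.
  H_2: rank ker ∂_2 − rank ∂_3 = (10 − 10) − 0 = 0, and there is no ∂_3, so H_2 = 0.

(K is a triangulation of the real projective plane RP^2.)

H_0 ≅ Z,  H_1 ≅ Z/2Z,  H_2 = 0.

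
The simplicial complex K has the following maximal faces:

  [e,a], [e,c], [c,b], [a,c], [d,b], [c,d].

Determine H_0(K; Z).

K has 5 vertices, 6 edges.
rank ∂_0 = 0, rank ∂_1 = 4 ⇒ b_0 = 5 − 0 − 4 = 1; all invariant factors of ∂_1 are 1 so no torsion. So H_0 ≅ Z.

H_0 = Z.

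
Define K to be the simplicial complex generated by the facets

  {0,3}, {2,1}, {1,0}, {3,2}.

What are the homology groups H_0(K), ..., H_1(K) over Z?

H_0 = Z,  H_1 = Z.

Fix the vertex order 0 < 1 < 2 < 3 and write every simplex with vertices in increasing order. Then dim K = 1 and the simplices of K are:

  0-simplices (4): [0], [1], [2], [3]
  1-simplices (4): [0,1], [0,3], [1,2], [2,3]

so the chain groups are C_0 ≅ Z^4, C_1 ≅ Z^4.

The boundary map ∂_1: C_1 → C_0 sends each edge [p,q] (with p < q) to q − p. For instance
  ∂[0,1] = [1] − [0].
This gives a 4×4 integer matrix of rank 3; reducing to Smith normal form yields diagonal entries (1,1,1).

Reading off H_k = ker ∂_k / im ∂_{k+1}:

  H_0: rank C_0 − rank ∂_1 = 4 − 3 = 1, and the invariant factors of ∂_1 are all 1, so H_0 ≅ Z.
  H_1: rank ker ∂_1 − rank ∂_2 = (4 − 3) − 0 = 1, and there is no ∂_2, so H_1 ≅ Z.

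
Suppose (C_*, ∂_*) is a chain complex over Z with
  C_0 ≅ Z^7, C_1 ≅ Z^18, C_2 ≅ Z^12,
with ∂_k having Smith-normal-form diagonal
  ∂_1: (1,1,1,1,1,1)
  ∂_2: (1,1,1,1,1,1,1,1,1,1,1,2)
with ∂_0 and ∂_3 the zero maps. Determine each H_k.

H_0 ≅ Z,  H_1 ≅ Z/2,  H_2 = 0.

H_0: b_0 = 7 − 0 − 6 = 1; torsion from ∂_1 factors > 1: none. So H_0 ≅ Z.
H_1: b_1 = 18 − 6 − 12 = 0; torsion from ∂_2 factors > 1: [2]. So H_1 ≅ Z/2.
H_2: b_2 = 12 − 12 − 0 = 0; torsion from ∂_3 factors > 1: none. So H_2 ≅ 0.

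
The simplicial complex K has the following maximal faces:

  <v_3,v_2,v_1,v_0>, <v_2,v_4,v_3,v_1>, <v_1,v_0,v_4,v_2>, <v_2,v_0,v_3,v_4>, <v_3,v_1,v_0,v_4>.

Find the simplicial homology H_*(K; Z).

H_0 = Z,  H_1 = 0,  H_2 = 0,  H_3 = Z.

Order the vertices as v_0 < v_1 < v_2 < v_3 < v_4. Listing each simplex with vertices in this order, K has dimension 3 with simplices:

  0-simplices (5): [v_0], [v_1], [v_2], [v_3], [v_4]
  1-simplices (10): [v_0,v_1], [v_0,v_2], [v_0,v_3], [v_0,v_4], [v_1,v_2], [v_1,v_3], [v_1,v_4], [v_2,v_3], [v_2,v_4], [v_3,v_4]
  2-simplices (10): [v_0,v_1,v_2], [v_0,v_1,v_3], [v_0,v_1,v_4], [v_0,v_2,v_3], [v_0,v_2,v_4], [v_0,v_3,v_4], [v_1,v_2,v_3], [v_1,v_2,v_4], [v_1,v_3,v_4], [v_2,v_3,v_4]
  3-simplices (5): [v_0,v_1,v_2,v_3], [v_0,v_1,v_2,v_4], [v_0,v_1,v_3,v_4], [v_0,v_2,v_3,v_4], [v_1,v_2,v_3,v_4]

Hence C_0 ≅ Z^5, C_1 ≅ Z^10, C_2 ≅ Z^10, C_3 ≅ Z^5.

Boundary ∂_1: C_1 → C_0 sends each edge [p,q] (with p < q) to q − p.
The resulting 5×10 matrix has rank 4, and its Smith normal form has invariant factors (1,1,1,1).

∂_2: C_2 → C_1 sends each 2-simplex [p,q,r] to [q,r] − [p,r] + [p,q]. For instance
  ∂[v_0,v_1,v_3] = [v_1,v_3] − [v_0,v_3] + [v_0,v_1],
  ∂[v_0,v_1,v_2] = [v_1,v_2] − [v_0,v_2] + [v_0,v_1].
This gives a 10×10 integer matrix of rank 6; reducing to Smith normal form yields diagonal entries (1,1,1,1,1,1).

The boundary map ∂_3: C_3 → C_2 sends each 3-simplex σ to the alternating sum Σ_i (−1)^i (σ with its i-th vertex removed). For instance
  ∂[v_0,v_2,v_3,v_4] = [v_2,v_3,v_4] − [v_0,v_3,v_4] + [v_0,v_2,v_4] − [v_0,v_2,v_3],
  ∂[v_0,v_1,v_2,v_4] = [v_1,v_2,v_4] − [v_0,v_2,v_4] + [v_0,v_1,v_4] − [v_0,v_1,v_2].
The 10×5 boundary matrix has rank 4 and Smith normal form diag(1,1,1,1).

Reading off H_k = ker ∂_k / im ∂_{k+1}:

  H_0: rank C_0 − rank ∂_1 = 5 − 4 = 1, and the invariant factors of ∂_1 are all 1, so H_0 ≅ Z.
  H_1: rank ker ∂_1 − rank ∂_2 = (10 − 4) − 6 = 0, and the invariant factors of ∂_2 are all 1, so H_1 ≅ 0.
  H_2: rank ker ∂_2 − rank ∂_3 = (10 − 6) − 4 = 0, and the invariant factors of ∂_3 are all 1, so H_2 ≅ 0.
  H_3: rank ker ∂_3 − rank ∂_4 = (5 − 4) − 0 = 1, and there is no ∂_4, so H_3 ≅ Z.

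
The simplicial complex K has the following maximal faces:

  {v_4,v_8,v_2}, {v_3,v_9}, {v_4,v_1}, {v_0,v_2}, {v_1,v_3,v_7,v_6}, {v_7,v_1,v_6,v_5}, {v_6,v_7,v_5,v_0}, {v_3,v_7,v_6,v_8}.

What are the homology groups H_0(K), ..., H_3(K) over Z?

Order the vertices as v_0 < v_1 < v_2 < v_3 < v_4 < v_5 < v_6 < v_7 < v_8 < v_9. Listing each simplex with vertices in this order, K has dimension 3 with simplices:

  0-simplices (10): [v_0], [v_1], [v_2], [v_3], [v_4], [v_5], [v_6], [v_7], [v_8], [v_9]
  1-simplices (21): (21 of them)
  2-simplices (14): (14 of them)
  3-simplices (4): [v_0,v_5,v_6,v_7], [v_1,v_3,v_6,v_7], [v_1,v_5,v_6,v_7], [v_3,v_6,v_7,v_8]

Hence C_0 ≅ Z^10, C_1 ≅ Z^21, C_2 ≅ Z^14, C_3 ≅ Z^4.

The boundary map ∂_1: C_1 → C_0 sends each edge [p,q] (with p < q) to q − p.
This gives a 10×21 integer matrix of rank 9; reducing to Smith normal form yields diagonal entries (1,1,1,1,1,1,1,1,1).

Boundary ∂_2: C_2 → C_1 acts by ∂[p,q,r] = [q,r] − [p,r] + [p,q]. For instance
  ∂[v_0,v_5,v_7] = [v_5,v_7] − [v_0,v_7] + [v_0,v_5],
  ∂[v_0,v_6,v_7] = [v_6,v_7] − [v_0,v_7] + [v_0,v_6].
The 21×14 boundary matrix has rank 10 and Smith normal form diag(1,1,1,1,1,1,1,1,1,1).

∂_3: C_3 → C_2 sends each 3-simplex σ to the alternating sum Σ_i (−1)^i (σ with its i-th vertex removed). For instance
  ∂[v_1,v_3,v_6,v_7] = [v_3,v_6,v_7] − [v_1,v_6,v_7] + [v_1,v_3,v_7] − [v_1,v_3,v_6],
  ∂[v_3,v_6,v_7,v_8] = [v_6,v_7,v_8] − [v_3,v_7,v_8] + [v_3,v_6,v_8] − [v_3,v_6,v_7].
The resulting 14×4 matrix has rank 4, and its Smith normal form has invariant factors (1,1,1,1).

From H_k ≅ ker(∂_k) / im(∂_{k+1}) we obtain:

  H_0: rank C_0 − rank ∂_1 = 10 − 9 = 1, and the invariant factors of ∂_1 are all 1, so H_0 = Z.
  H_1: rank ker ∂_1 − rank ∂_2 = (21 − 9) − 10 = 2, and the invariant factors of ∂_2 are all 1, so H_1 = Z^2.
  H_2: rank ker ∂_2 − rank ∂_3 = (14 − 10) − 4 = 0, and the invariant factors of ∂_3 are all 1, so H_2 = 0.
  H_3: rank ker ∂_3 − rank ∂_4 = (4 − 4) − 0 = 0, and there is no ∂_4, so H_3 = 0.

H_0 = Z,  H_1 = Z^2,  H_2 = 0,  H_3 = 0.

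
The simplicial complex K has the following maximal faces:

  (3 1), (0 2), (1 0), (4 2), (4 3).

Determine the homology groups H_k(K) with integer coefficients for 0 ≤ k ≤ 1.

H_0 = Z,  H_1 = Z.

We work with the vertex ordering 0 < 1 < 2 < 3 < 4. The simplices of K, each written with vertices in increasing order, are:

  0-simplices (5): [0], [1], [2], [3], [4]
  1-simplices (5): [0,1], [0,2], [1,3], [2,4], [3,4]

so the chain groups are C_0 ≅ Z^5, C_1 ≅ Z^5.

Boundary ∂_1: C_1 → C_0 is given by ∂[p,q] = [q] − [p].
This gives a 5×5 integer matrix of rank 4; reducing to Smith normal form yields diagonal entries (1,1,1,1).

From H_k ≅ ker(∂_k) / im(∂_{k+1}) we obtain:

  H_0: rank C_0 − rank ∂_1 = 5 − 4 = 1, and the invariant factors of ∂_1 are all 1, so H_0 ≅ Z.
  H_1: rank ker ∂_1 − rank ∂_2 = (5 − 4) − 0 = 1, and there is no ∂_2, so H_1 ≅ Z.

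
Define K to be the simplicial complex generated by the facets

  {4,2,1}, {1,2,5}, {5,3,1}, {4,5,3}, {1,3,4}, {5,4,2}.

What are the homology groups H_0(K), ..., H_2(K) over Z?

Fix the vertex order 1 < 2 < 3 < 4 < 5 and write every simplex with vertices in increasing order. Then dim K = 2 and the simplices of K are:

  0-simplices (5): [1], [2], [3], [4], [5]
  1-simplices (9): [1,2], [1,3], [1,4], [1,5], [2,4], [2,5], [3,4], [3,5], [4,5]
  2-simplices (6): [1,2,4], [1,2,5], [1,3,4], [1,3,5], [2,4,5], [3,4,5]

giving chain groups C_0 ≅ Z^5, C_1 ≅ Z^9, C_2 ≅ Z^6.

Boundary ∂_1: C_1 → C_0 sends each edge [p,q] (with p < q) to q − p. For instance
  ∂[2,4] = [4] − [2].
The resulting 5×9 matrix has rank 4, and its Smith normal form has invariant factors (1,1,1,1).

The boundary map ∂_2: C_2 → C_1 acts by ∂[p,q,r] = [q,r] − [p,r] + [p,q]. For instance
  ∂[1,3,4] = [3,4] − [1,4] + [1,3],
  ∂[1,3,5] = [3,5] − [1,5] + [1,3].
As a 9×6 matrix over Z this has rank 5, with invariant factors (1,1,1,1,1).

Reading off H_k = ker ∂_k / im ∂_{k+1}:

  H_0: rank C_0 − rank ∂_1 = 5 − 4 = 1, and the invariant factors of ∂_1 are all 1, so H_0 = Z.
  H_1: rank ker ∂_1 − rank ∂_2 = (9 − 4) − 5 = 0, and the invariant factors of ∂_2 are all 1, so H_1 = 0.
  H_2: rank ker ∂_2 − rank ∂_3 = (6 − 5) − 0 = 1, and there is no ∂_3, so H_2 = Z.

(K is a triangulation of the 2-sphere S^2.)

H_0 = Z,  H_1 = 0,  H_2 = Z.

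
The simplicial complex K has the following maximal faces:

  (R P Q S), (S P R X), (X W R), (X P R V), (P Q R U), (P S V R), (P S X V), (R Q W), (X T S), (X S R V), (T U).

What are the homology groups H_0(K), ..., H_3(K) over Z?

H_0 ≅ Z,  H_1 ≅ Z,  H_2 = 0,  H_3 ≅ Z.

Order the vertices as P < Q < R < S < T < U < V < W < X. Listing each simplex with vertices in this order, K has dimension 3 with simplices:

  0-simplices (9): P, Q, R, S, T, U, V, W, X
  1-simplices (22): PQ, PR, PS, PU, PV, PX, QR, QS, QU, QW, RS, RU, RV, RW, RX, ST, SV, SX, TU, TX, VX, WX
  2-simplices (19): PQR, PQS, PQU, PRS, PRU, PRV, PRX, PSV, PSX, PVX, QRS, QRU, QRW, RSV, RSX, RVX, RWX, STX, SVX
  3-simplices (7): PQRS, PQRU, PRSV, PRSX, PRVX, PSVX, RSVX

giving chain groups C_0 ≅ Z^9, C_1 ≅ Z^22, C_2 ≅ Z^19, C_3 ≅ Z^7.

∂_1: C_1 → C_0 sends each edge [p,q] (with p < q) to q − p. For instance
  ∂PR = R − P.
The 9×22 boundary matrix has rank 8 and Smith normal form diag(1,1,1,1,1,1,1,1).

The boundary map ∂_2: C_2 → C_1 maps a triangle to the signed sum of its edges. For instance
  ∂PQU = QU − PU + PQ,
  ∂PQS = QS − PS + PQ.
The resulting 22×19 matrix has rank 13, and its Smith normal form has invariant factors (1,1,1,1,1,1,1,1,1,1,1,1,1).

The boundary map ∂_3: C_3 → C_2 sends each 3-simplex σ to the alternating sum Σ_i (−1)^i (σ with its i-th vertex removed). For instance
  ∂RSVX = SVX − RVX + RSX − RSV,
  ∂PRVX = RVX − PVX + PRX − PRV.
The 19×7 boundary matrix has rank 6 and Smith normal form diag(1,1,1,1,1,1).

Now H_k = ker ∂_k / im ∂_{k+1}, so:

  H_0: rank C_0 − rank ∂_1 = 9 − 8 = 1, and the invariant factors of ∂_1 are all 1, so H_0 = Z.
  H_1: rank ker ∂_1 − rank ∂_2 = (22 − 8) − 13 = 1, and the invariant factors of ∂_2 are all 1, so H_1 = Z.
  H_2: rank ker ∂_2 − rank ∂_3 = (19 − 13) − 6 = 0, and the invariant factors of ∂_3 are all 1, so H_2 = 0.
  H_3: rank ker ∂_3 − rank ∂_4 = (7 − 6) − 0 = 1, and there is no ∂_4, so H_3 = Z.

As a check, the Euler characteristic is 9 − 22 + 19 − 7 = -1, which agrees with 1 − 1 + 0 − 1 = -1.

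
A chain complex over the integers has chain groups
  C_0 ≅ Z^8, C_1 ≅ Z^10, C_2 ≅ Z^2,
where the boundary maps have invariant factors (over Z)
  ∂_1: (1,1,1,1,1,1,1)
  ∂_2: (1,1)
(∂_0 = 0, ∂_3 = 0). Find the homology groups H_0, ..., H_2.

H_0: b_0 = 8 − 0 − 7 = 1; torsion from ∂_1 factors > 1: none. So H_0 ≅ Z.
H_1: b_1 = 10 − 7 − 2 = 1; torsion from ∂_2 factors > 1: none. So H_1 ≅ Z.
H_2: b_2 = 2 − 2 − 0 = 0; torsion from ∂_3 factors > 1: none. So H_2 ≅ 0.

H_0 ≅ Z,  H_1 ≅ Z,  H_2 = 0.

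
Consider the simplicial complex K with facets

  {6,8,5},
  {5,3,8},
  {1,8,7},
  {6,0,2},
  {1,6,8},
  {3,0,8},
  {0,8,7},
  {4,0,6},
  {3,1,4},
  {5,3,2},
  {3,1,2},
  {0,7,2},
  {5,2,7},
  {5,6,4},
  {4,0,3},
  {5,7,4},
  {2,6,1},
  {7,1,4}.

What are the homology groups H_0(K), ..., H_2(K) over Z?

K has 9 vertices, 27 edges, 18 triangles.
rank ∂_0 = 0, rank ∂_1 = 8 ⇒ b_0 = 9 − 0 − 8 = 1; all invariant factors of ∂_1 are 1 so no torsion. So H_0 = Z.
rank ∂_1 = 8, rank ∂_2 = 17 ⇒ b_1 = 27 − 8 − 17 = 2; all invariant factors of ∂_2 are 1 so no torsion. So H_1 = Z^2.
rank ∂_2 = 17, rank ∂_3 = 0 ⇒ b_2 = 18 − 17 − 0 = 1. So H_2 = Z.

H_0 = Z,  H_1 = Z^2,  H_2 = Z.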